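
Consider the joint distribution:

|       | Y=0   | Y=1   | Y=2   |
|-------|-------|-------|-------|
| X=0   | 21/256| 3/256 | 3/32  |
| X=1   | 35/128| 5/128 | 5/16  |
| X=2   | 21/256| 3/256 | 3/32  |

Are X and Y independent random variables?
Marginal P(X) (row sums):
  P(X=0) = 21/256 + 3/256 + 3/32 = 3/16
  P(X=1) = 35/128 + 5/128 + 5/16 = 5/8
  P(X=2) = 21/256 + 3/256 + 3/32 = 3/16
Marginal P(Y) (column sums):
  P(Y=0) = 21/256 + 35/128 + 21/256 = 7/16
  P(Y=1) = 3/256 + 5/128 + 3/256 = 1/16
  P(Y=2) = 3/32 + 5/16 + 3/32 = 1/2

X and Y are independent iff P(X=i,Y=j) = P(X=i)·P(Y=j) for every cell.
  P(X=0)·P(Y=0) = 3/16 × 7/16 = 21/256 = P(X=0,Y=0) ✓
  P(X=0)·P(Y=1) = 3/16 × 1/16 = 3/256 = P(X=0,Y=1) ✓
  P(X=0)·P(Y=2) = 3/16 × 1/2 = 3/32 = P(X=0,Y=2) ✓
  P(X=1)·P(Y=0) = 5/8 × 7/16 = 35/128 = P(X=1,Y=0) ✓
  P(X=1)·P(Y=1) = 5/8 × 1/16 = 5/128 = P(X=1,Y=1) ✓
  P(X=1)·P(Y=2) = 5/8 × 1/2 = 5/16 = P(X=1,Y=2) ✓
  P(X=2)·P(Y=0) = 3/16 × 7/16 = 21/256 = P(X=2,Y=0) ✓
  P(X=2)·P(Y=1) = 3/16 × 1/16 = 3/256 = P(X=2,Y=1) ✓
  P(X=2)·P(Y=2) = 3/16 × 1/2 = 3/32 = P(X=2,Y=2) ✓

Yes, X and Y are independent: every cell factors, so I(X;Y) = 0 bits.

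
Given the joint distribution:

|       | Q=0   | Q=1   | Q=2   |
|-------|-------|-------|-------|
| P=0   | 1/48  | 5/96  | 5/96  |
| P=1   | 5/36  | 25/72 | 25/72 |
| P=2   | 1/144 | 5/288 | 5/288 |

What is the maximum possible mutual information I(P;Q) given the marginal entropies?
The upper bound on mutual information is I(P;Q) ≤ min(H(P), H(Q)).

Marginal P(P) (row sums):
  P(P=0) = 1/48 + 5/96 + 5/96 = 1/8
  P(P=1) = 5/36 + 25/72 + 25/72 = 5/6
  P(P=2) = 1/144 + 5/288 + 5/288 = 1/24
Marginal P(Q) (column sums):
  P(Q=0) = 1/48 + 5/36 + 1/144 = 1/6
  P(Q=1) = 5/96 + 25/72 + 5/288 = 5/12
  P(Q=2) = 5/96 + 25/72 + 5/288 = 5/12

H(P) = -[(1/8)·log₂(1/8) + (5/6)·log₂(5/6) + (1/24)·log₂(1/24)]
  = 0.3750 + 0.2192 + 0.1910
  = 0.7852 bits
H(Q) = -[(1/6)·log₂(1/6) + (5/12)·log₂(5/12) + (5/12)·log₂(5/12)]
  = 0.4308 + 0.5263 + 0.5263
  = 1.4834 bits

Maximum possible I(P;Q) = min(0.7852, 1.4834) = 0.7852 bits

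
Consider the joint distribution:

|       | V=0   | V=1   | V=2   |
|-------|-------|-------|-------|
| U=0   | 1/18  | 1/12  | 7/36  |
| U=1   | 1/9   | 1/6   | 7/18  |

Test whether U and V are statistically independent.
Marginal P(U) (row sums):
  P(U=0) = 1/18 + 1/12 + 7/36 = 1/3
  P(U=1) = 1/9 + 1/6 + 7/18 = 2/3
Marginal P(V) (column sums):
  P(V=0) = 1/18 + 1/9 = 1/6
  P(V=1) = 1/12 + 1/6 = 1/4
  P(V=2) = 7/36 + 7/18 = 7/12

U and V are independent iff P(U=i,V=j) = P(U=i)·P(V=j) for every cell.
  P(U=0)·P(V=0) = 1/3 × 1/6 = 1/18 = P(U=0,V=0) ✓
  P(U=0)·P(V=1) = 1/3 × 1/4 = 1/12 = P(U=0,V=1) ✓
  P(U=0)·P(V=2) = 1/3 × 7/12 = 7/36 = P(U=0,V=2) ✓
  P(U=1)·P(V=0) = 2/3 × 1/6 = 1/9 = P(U=1,V=0) ✓
  P(U=1)·P(V=1) = 2/3 × 1/4 = 1/6 = P(U=1,V=1) ✓
  P(U=1)·P(V=2) = 2/3 × 7/12 = 7/18 = P(U=1,V=2) ✓

Yes, U and V are independent: every cell factors, so I(U;V) = 0 bits.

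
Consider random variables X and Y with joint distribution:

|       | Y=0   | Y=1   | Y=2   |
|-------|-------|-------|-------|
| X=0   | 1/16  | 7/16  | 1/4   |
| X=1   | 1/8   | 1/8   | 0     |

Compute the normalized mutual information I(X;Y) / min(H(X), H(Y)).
Marginal P(X) (row sums):
  P(X=0) = 1/16 + 7/16 + 1/4 = 3/4
  P(X=1) = 1/8 + 1/8 + 0 = 1/4
Marginal P(Y) (column sums):
  P(Y=0) = 1/16 + 1/8 = 3/16
  P(Y=1) = 7/16 + 1/8 = 9/16
  P(Y=2) = 1/4 + 0 = 1/4

H(X) = -[(3/4)·log₂(3/4) + (1/4)·log₂(1/4)]
  = 0.3113 + 0.5000
  = 0.8113 bits
H(Y) = -[(3/16)·log₂(3/16) + (9/16)·log₂(9/16) + (1/4)·log₂(1/4)]
  = 0.4528 + 0.4669 + 0.5000
  = 1.4197 bits
H(X,Y) = -[(1/16)·log₂(1/16) + (7/16)·log₂(7/16) + (1/4)·log₂(1/4) + (1/8)·log₂(1/8) + (1/8)·log₂(1/8)]
  = 0.2500 + 0.5218 + 0.5000 + 0.3750 + 0.3750
  = 2.0218 bits

I(X;Y) = H(X) + H(Y) - H(X,Y)
  = 0.8113 + 1.4197 - 2.0218
  = 0.2092 bits

min(H(X), H(Y)) = min(0.8113, 1.4197) = 0.8113 bits
Normalized MI = 0.2092 / 0.8113 = 0.2579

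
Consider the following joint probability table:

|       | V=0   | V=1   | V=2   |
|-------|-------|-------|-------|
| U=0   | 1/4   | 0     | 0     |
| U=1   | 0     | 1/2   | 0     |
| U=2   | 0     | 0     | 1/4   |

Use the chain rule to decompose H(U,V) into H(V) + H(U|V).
By the chain rule: H(U,V) = H(V) + H(U|V)

Marginal P(V) (column sums):
  P(V=0) = 1/4 + 0 + 0 = 1/4
  P(V=1) = 0 + 1/2 + 0 = 1/2
  P(V=2) = 0 + 0 + 1/4 = 1/4
H(V) = -[(1/4)·log₂(1/4) + (1/2)·log₂(1/2) + (1/4)·log₂(1/4)]
  = 0.5000 + 0.5000 + 0.5000
  = 1.5000 bits
H(U|V) = -Σ P(U,V)·log₂ P(U|V), where P(U|V) = P(U,V) / P(V)
  (cells with P(U,V) = 0 contribute 0)
  (U=0,V=0): P(U|V) = (1/4)/(1/4) = 1;  -(1/4)·log₂(1) = 0.0000
  (U=1,V=1): P(U|V) = (1/2)/(1/2) = 1;  -(1/2)·log₂(1) = 0.0000
  (U=2,V=2): P(U|V) = (1/4)/(1/4) = 1;  -(1/4)·log₂(1) = 0.0000
H(U|V) = 0.0000 + 0.0000 + 0.0000
  = 0.0000 bits

H(U,V) = H(V) + H(U|V) = 1.5000 + 0.0000 = 1.5000 bits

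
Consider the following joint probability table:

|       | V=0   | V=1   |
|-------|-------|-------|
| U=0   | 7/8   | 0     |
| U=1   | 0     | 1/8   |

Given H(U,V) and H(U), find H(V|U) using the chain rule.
From the chain rule: H(U,V) = H(U) + H(V|U)
Therefore: H(V|U) = H(U,V) - H(U)

H(U,V) = -[(7/8)·log₂(7/8) + (1/8)·log₂(1/8)]
  = 0.1686 + 0.3750
  = 0.5436 bits
Marginal P(U) (row sums):
  P(U=0) = 7/8 + 0 = 7/8
  P(U=1) = 0 + 1/8 = 1/8
H(U) = -[(7/8)·log₂(7/8) + (1/8)·log₂(1/8)]
  = 0.1686 + 0.3750
  = 0.5436 bits

H(V|U) = 0.5436 - 0.5436 = 0.0000 bits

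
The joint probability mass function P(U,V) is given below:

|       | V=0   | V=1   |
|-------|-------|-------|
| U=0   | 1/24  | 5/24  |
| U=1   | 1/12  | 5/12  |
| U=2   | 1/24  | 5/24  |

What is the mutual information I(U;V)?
Marginal P(U) (row sums):
  P(U=0) = 1/24 + 5/24 = 1/4
  P(U=1) = 1/12 + 5/12 = 1/2
  P(U=2) = 1/24 + 5/24 = 1/4
Marginal P(V) (column sums):
  P(V=0) = 1/24 + 1/12 + 1/24 = 1/6
  P(V=1) = 5/24 + 5/12 + 5/24 = 5/6

H(U) = -[(1/4)·log₂(1/4) + (1/2)·log₂(1/2) + (1/4)·log₂(1/4)]
  = 0.5000 + 0.5000 + 0.5000
  = 1.5000 bits
H(V) = -[(1/6)·log₂(1/6) + (5/6)·log₂(5/6)]
  = 0.4308 + 0.2192
  = 0.6500 bits
H(U,V) = -[(1/24)·log₂(1/24) + (5/24)·log₂(5/24) + (1/12)·log₂(1/12) + (5/12)·log₂(5/12) + (1/24)·log₂(1/24) + (5/24)·log₂(5/24)]
  = 0.1910 + 0.4715 + 0.2987 + 0.5263 + 0.1910 + 0.4715
  = 2.1500 bits

I(U;V) = H(U) + H(V) - H(U,V)
  = 1.5000 + 0.6500 - 2.1500
  = 0.0000 bits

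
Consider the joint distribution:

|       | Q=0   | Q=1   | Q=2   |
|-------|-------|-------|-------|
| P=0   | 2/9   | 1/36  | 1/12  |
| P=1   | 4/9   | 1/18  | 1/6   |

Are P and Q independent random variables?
Marginal P(P) (row sums):
  P(P=0) = 2/9 + 1/36 + 1/12 = 1/3
  P(P=1) = 4/9 + 1/18 + 1/6 = 2/3
Marginal P(Q) (column sums):
  P(Q=0) = 2/9 + 4/9 = 2/3
  P(Q=1) = 1/36 + 1/18 = 1/12
  P(Q=2) = 1/12 + 1/6 = 1/4

P and Q are independent iff P(P=i,Q=j) = P(P=i)·P(Q=j) for every cell.
  P(P=0)·P(Q=0) = 1/3 × 2/3 = 2/9 = P(P=0,Q=0) ✓
  P(P=0)·P(Q=1) = 1/3 × 1/12 = 1/36 = P(P=0,Q=1) ✓
  P(P=0)·P(Q=2) = 1/3 × 1/4 = 1/12 = P(P=0,Q=2) ✓
  P(P=1)·P(Q=0) = 2/3 × 2/3 = 4/9 = P(P=1,Q=0) ✓
  P(P=1)·P(Q=1) = 2/3 × 1/12 = 1/18 = P(P=1,Q=1) ✓
  P(P=1)·P(Q=2) = 2/3 × 1/4 = 1/6 = P(P=1,Q=2) ✓

Yes, P and Q are independent: every cell factors, so I(P;Q) = 0 bits.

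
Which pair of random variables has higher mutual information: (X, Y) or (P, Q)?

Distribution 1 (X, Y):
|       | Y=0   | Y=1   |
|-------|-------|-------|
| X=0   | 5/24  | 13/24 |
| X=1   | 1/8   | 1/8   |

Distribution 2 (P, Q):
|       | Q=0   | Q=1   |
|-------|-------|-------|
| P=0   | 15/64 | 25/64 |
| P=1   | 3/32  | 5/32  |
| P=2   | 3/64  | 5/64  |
Distribution 1 (X, Y):
Marginal P(X) (row sums):
  P(X=0) = 5/24 + 13/24 = 3/4
  P(X=1) = 1/8 + 1/8 = 1/4
Marginal P(Y) (column sums):
  P(Y=0) = 5/24 + 1/8 = 1/3
  P(Y=1) = 13/24 + 1/8 = 2/3

H(X) = -[(3/4)·log₂(3/4) + (1/4)·log₂(1/4)]
  = 0.3113 + 0.5000
  = 0.8113 bits
H(Y) = -[(1/3)·log₂(1/3) + (2/3)·log₂(2/3)]
  = 0.5283 + 0.3900
  = 0.9183 bits
H(X,Y) = -[(5/24)·log₂(5/24) + (13/24)·log₂(13/24) + (1/8)·log₂(1/8) + (1/8)·log₂(1/8)]
  = 0.4715 + 0.4791 + 0.3750 + 0.3750
  = 1.7006 bits

I(X;Y) = H(X) + H(Y) - H(X,Y)
  = 0.8113 + 0.9183 - 1.7006
  = 0.0290 bits

Distribution 2 (P, Q):
Marginal P(P) (row sums):
  P(P=0) = 15/64 + 25/64 = 5/8
  P(P=1) = 3/32 + 5/32 = 1/4
  P(P=2) = 3/64 + 5/64 = 1/8
Marginal P(Q) (column sums):
  P(Q=0) = 15/64 + 3/32 + 3/64 = 3/8
  P(Q=1) = 25/64 + 5/32 + 5/64 = 5/8

H(P) = -[(5/8)·log₂(5/8) + (1/4)·log₂(1/4) + (1/8)·log₂(1/8)]
  = 0.4238 + 0.5000 + 0.3750
  = 1.2988 bits
H(Q) = -[(3/8)·log₂(3/8) + (5/8)·log₂(5/8)]
  = 0.5306 + 0.4238
  = 0.9544 bits
H(P,Q) = -[(15/64)·log₂(15/64) + (25/64)·log₂(25/64) + (3/32)·log₂(3/32) + (5/32)·log₂(5/32) + (3/64)·log₂(3/64) + (5/64)·log₂(5/64)]
  = 0.4906 + 0.5297 + 0.3202 + 0.4184 + 0.2070 + 0.2873
  = 2.2532 bits

I(P;Q) = H(P) + H(Q) - H(P,Q)
  = 1.2988 + 0.9544 - 2.2532
  = 0.0000 bits

I(X;Y) = 0.0290 bits > I(P;Q) = 0.0000 bits, so (X, Y) has the higher mutual information (stronger dependence).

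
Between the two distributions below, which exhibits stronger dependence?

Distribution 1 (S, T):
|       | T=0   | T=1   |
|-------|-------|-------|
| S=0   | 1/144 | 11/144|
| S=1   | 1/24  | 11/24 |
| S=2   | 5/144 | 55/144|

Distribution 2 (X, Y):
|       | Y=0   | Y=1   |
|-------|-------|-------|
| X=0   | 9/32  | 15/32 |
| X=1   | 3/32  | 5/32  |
Distribution 1 (S, T):
Marginal P(S) (row sums):
  P(S=0) = 1/144 + 11/144 = 1/12
  P(S=1) = 1/24 + 11/24 = 1/2
  P(S=2) = 5/144 + 55/144 = 5/12
Marginal P(T) (column sums):
  P(T=0) = 1/144 + 1/24 + 5/144 = 1/12
  P(T=1) = 11/144 + 11/24 + 55/144 = 11/12

H(S) = -[(1/12)·log₂(1/12) + (1/2)·log₂(1/2) + (5/12)·log₂(5/12)]
  = 0.2987 + 0.5000 + 0.5263
  = 1.3250 bits
H(T) = -[(1/12)·log₂(1/12) + (11/12)·log₂(11/12)]
  = 0.2987 + 0.1151
  = 0.4138 bits
H(S,T) = -[(1/144)·log₂(1/144) + (11/144)·log₂(11/144) + (1/24)·log₂(1/24) + (11/24)·log₂(11/24) + (5/144)·log₂(5/144) + (55/144)·log₂(55/144)]
  = 0.0498 + 0.2834 + 0.1910 + 0.5159 + 0.1683 + 0.5304
  = 1.7388 bits

I(S;T) = H(S) + H(T) - H(S,T)
  = 1.3250 + 0.4138 - 1.7388
  = 0.0000 bits

Distribution 2 (X, Y):
Marginal P(X) (row sums):
  P(X=0) = 9/32 + 15/32 = 3/4
  P(X=1) = 3/32 + 5/32 = 1/4
Marginal P(Y) (column sums):
  P(Y=0) = 9/32 + 3/32 = 3/8
  P(Y=1) = 15/32 + 5/32 = 5/8

H(X) = -[(3/4)·log₂(3/4) + (1/4)·log₂(1/4)]
  = 0.3113 + 0.5000
  = 0.8113 bits
H(Y) = -[(3/8)·log₂(3/8) + (5/8)·log₂(5/8)]
  = 0.5306 + 0.4238
  = 0.9544 bits
H(X,Y) = -[(9/32)·log₂(9/32) + (15/32)·log₂(15/32) + (3/32)·log₂(3/32) + (5/32)·log₂(5/32)]
  = 0.5147 + 0.5124 + 0.3202 + 0.4184
  = 1.7657 bits

I(X;Y) = H(X) + H(Y) - H(X,Y)
  = 0.8113 + 0.9544 - 1.7657
  = 0.0000 bits

Both joint tables factor as the product of their marginals, so I(S;T) = I(X;Y) = 0 bits: neither is larger (both pairs are independent).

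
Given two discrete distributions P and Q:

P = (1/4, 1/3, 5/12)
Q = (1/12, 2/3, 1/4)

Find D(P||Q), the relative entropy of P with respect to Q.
D(P||Q) = Σ P(i) log₂(P(i)/Q(i))
  i=0: (1/4) × log₂((1/4)/(1/12)) = (1/4) × log₂(3) = 0.3962
  i=1: (1/3) × log₂((1/3)/(2/3)) = (1/3) × log₂(1/2) = -0.3333
  i=2: (5/12) × log₂((5/12)/(1/4)) = (5/12) × log₂(5/3) = 0.3071
D(P||Q) = 0.3962 - 0.3333 + 0.3071
  = 0.3700 bits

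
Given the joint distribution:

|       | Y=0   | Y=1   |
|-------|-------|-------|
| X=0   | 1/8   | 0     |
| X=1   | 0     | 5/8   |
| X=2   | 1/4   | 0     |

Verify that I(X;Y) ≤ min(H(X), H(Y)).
Marginal P(X) (row sums):
  P(X=0) = 1/8 + 0 = 1/8
  P(X=1) = 0 + 5/8 = 5/8
  P(X=2) = 1/4 + 0 = 1/4
Marginal P(Y) (column sums):
  P(Y=0) = 1/8 + 0 + 1/4 = 3/8
  P(Y=1) = 0 + 5/8 + 0 = 5/8

H(X) = -[(1/8)·log₂(1/8) + (5/8)·log₂(5/8) + (1/4)·log₂(1/4)]
  = 0.3750 + 0.4238 + 0.5000
  = 1.2988 bits
H(Y) = -[(3/8)·log₂(3/8) + (5/8)·log₂(5/8)]
  = 0.5306 + 0.4238
  = 0.9544 bits
H(X,Y) = -[(1/8)·log₂(1/8) + (5/8)·log₂(5/8) + (1/4)·log₂(1/4)]
  = 0.3750 + 0.4238 + 0.5000
  = 1.2988 bits

I(X;Y) = H(X) + H(Y) - H(X,Y)
  = 1.2988 + 0.9544 - 1.2988
  = 0.9544 bits

min(H(X), H(Y)) = min(1.2988, 0.9544) = 0.9544 bits
Since 0.9544 ≤ 0.9544, the bound is satisfied ✓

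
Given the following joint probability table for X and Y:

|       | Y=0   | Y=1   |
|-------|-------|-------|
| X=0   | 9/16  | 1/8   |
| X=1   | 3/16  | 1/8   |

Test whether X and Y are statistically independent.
Marginal P(X) (row sums):
  P(X=0) = 9/16 + 1/8 = 11/16
  P(X=1) = 3/16 + 1/8 = 5/16
Marginal P(Y) (column sums):
  P(Y=0) = 9/16 + 3/16 = 3/4
  P(Y=1) = 1/8 + 1/8 = 1/4

X and Y are independent iff P(X=i,Y=j) = P(X=i)·P(Y=j) for every cell.
  P(X=0)·P(Y=0) = 11/16 × 3/4 = 33/64, but P(X=0,Y=0) = 9/16 ✗

No, X and Y are not independent. Quantitatively, I(X;Y) > 0:

H(X) = -[(11/16)·log₂(11/16) + (5/16)·log₂(5/16)]
  = 0.3716 + 0.5244
  = 0.8960 bits
H(Y) = -[(3/4)·log₂(3/4) + (1/4)·log₂(1/4)]
  = 0.3113 + 0.5000
  = 0.8113 bits
H(X,Y) = -[(9/16)·log₂(9/16) + (1/8)·log₂(1/8) + (3/16)·log₂(3/16) + (1/8)·log₂(1/8)]
  = 0.4669 + 0.3750 + 0.4528 + 0.3750
  = 1.6697 bits
I(X;Y) = H(X) + H(Y) - H(X,Y) = 0.8960 + 0.8113 - 1.6697 = 0.0376 bits > 0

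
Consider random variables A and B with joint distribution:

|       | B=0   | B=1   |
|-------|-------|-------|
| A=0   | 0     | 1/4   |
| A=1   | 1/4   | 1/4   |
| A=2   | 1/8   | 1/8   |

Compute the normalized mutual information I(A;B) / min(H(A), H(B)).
Marginal P(A) (row sums):
  P(A=0) = 0 + 1/4 = 1/4
  P(A=1) = 1/4 + 1/4 = 1/2
  P(A=2) = 1/8 + 1/8 = 1/4
Marginal P(B) (column sums):
  P(B=0) = 0 + 1/4 + 1/8 = 3/8
  P(B=1) = 1/4 + 1/4 + 1/8 = 5/8

H(A) = -[(1/4)·log₂(1/4) + (1/2)·log₂(1/2) + (1/4)·log₂(1/4)]
  = 0.5000 + 0.5000 + 0.5000
  = 1.5000 bits
H(B) = -[(3/8)·log₂(3/8) + (5/8)·log₂(5/8)]
  = 0.5306 + 0.4238
  = 0.9544 bits
H(A,B) = -[(1/4)·log₂(1/4) + (1/4)·log₂(1/4) + (1/4)·log₂(1/4) + (1/8)·log₂(1/8) + (1/8)·log₂(1/8)]
  = 0.5000 + 0.5000 + 0.5000 + 0.3750 + 0.3750
  = 2.2500 bits

I(A;B) = H(A) + H(B) - H(A,B)
  = 1.5000 + 0.9544 - 2.2500
  = 0.2044 bits

min(H(A), H(B)) = min(1.5000, 0.9544) = 0.9544 bits
Normalized MI = 0.2044 / 0.9544 = 0.2142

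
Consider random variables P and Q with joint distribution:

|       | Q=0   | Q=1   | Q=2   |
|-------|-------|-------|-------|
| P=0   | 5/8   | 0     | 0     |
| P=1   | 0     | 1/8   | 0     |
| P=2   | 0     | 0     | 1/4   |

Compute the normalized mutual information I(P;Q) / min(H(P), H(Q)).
Marginal P(P) (row sums):
  P(P=0) = 5/8 + 0 + 0 = 5/8
  P(P=1) = 0 + 1/8 + 0 = 1/8
  P(P=2) = 0 + 0 + 1/4 = 1/4
Marginal P(Q) (column sums):
  P(Q=0) = 5/8 + 0 + 0 = 5/8
  P(Q=1) = 0 + 1/8 + 0 = 1/8
  P(Q=2) = 0 + 0 + 1/4 = 1/4

H(P) = -[(5/8)·log₂(5/8) + (1/8)·log₂(1/8) + (1/4)·log₂(1/4)]
  = 0.4238 + 0.3750 + 0.5000
  = 1.2988 bits
H(Q) = -[(5/8)·log₂(5/8) + (1/8)·log₂(1/8) + (1/4)·log₂(1/4)]
  = 0.4238 + 0.3750 + 0.5000
  = 1.2988 bits
H(P,Q) = -[(5/8)·log₂(5/8) + (1/8)·log₂(1/8) + (1/4)·log₂(1/4)]
  = 0.4238 + 0.3750 + 0.5000
  = 1.2988 bits

I(P;Q) = H(P) + H(Q) - H(P,Q)
  = 1.2988 + 1.2988 - 1.2988
  = 1.2988 bits

min(H(P), H(Q)) = min(1.2988, 1.2988) = 1.2988 bits
Normalized MI = 1.2988 / 1.2988 = 1.0000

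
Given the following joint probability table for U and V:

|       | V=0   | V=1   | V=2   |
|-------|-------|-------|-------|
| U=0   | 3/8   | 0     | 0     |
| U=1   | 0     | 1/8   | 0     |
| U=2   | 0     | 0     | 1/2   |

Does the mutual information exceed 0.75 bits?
Marginal P(U) (row sums):
  P(U=0) = 3/8 + 0 + 0 = 3/8
  P(U=1) = 0 + 1/8 + 0 = 1/8
  P(U=2) = 0 + 0 + 1/2 = 1/2
Marginal P(V) (column sums):
  P(V=0) = 3/8 + 0 + 0 = 3/8
  P(V=1) = 0 + 1/8 + 0 = 1/8
  P(V=2) = 0 + 0 + 1/2 = 1/2

H(U) = -[(3/8)·log₂(3/8) + (1/8)·log₂(1/8) + (1/2)·log₂(1/2)]
  = 0.5306 + 0.3750 + 0.5000
  = 1.4056 bits
H(V) = -[(3/8)·log₂(3/8) + (1/8)·log₂(1/8) + (1/2)·log₂(1/2)]
  = 0.5306 + 0.3750 + 0.5000
  = 1.4056 bits
H(U,V) = -[(3/8)·log₂(3/8) + (1/8)·log₂(1/8) + (1/2)·log₂(1/2)]
  = 0.5306 + 0.3750 + 0.5000
  = 1.4056 bits

I(U;V) = H(U) + H(V) - H(U,V)
  = 1.4056 + 1.4056 - 1.4056
  = 1.4056 bits

Yes. I(U;V) = 1.4056 bits, which is > 0.75 bits.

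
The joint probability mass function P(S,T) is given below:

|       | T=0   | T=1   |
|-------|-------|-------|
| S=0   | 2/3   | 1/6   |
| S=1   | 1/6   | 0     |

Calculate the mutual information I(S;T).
Marginal P(S) (row sums):
  P(S=0) = 2/3 + 1/6 = 5/6
  P(S=1) = 1/6 + 0 = 1/6
Marginal P(T) (column sums):
  P(T=0) = 2/3 + 1/6 = 5/6
  P(T=1) = 1/6 + 0 = 1/6

H(S) = -[(5/6)·log₂(5/6) + (1/6)·log₂(1/6)]
  = 0.2192 + 0.4308
  = 0.6500 bits
H(T) = -[(5/6)·log₂(5/6) + (1/6)·log₂(1/6)]
  = 0.2192 + 0.4308
  = 0.6500 bits
H(S,T) = -[(2/3)·log₂(2/3) + (1/6)·log₂(1/6) + (1/6)·log₂(1/6)]
  = 0.3900 + 0.4308 + 0.4308
  = 1.2516 bits

I(S;T) = H(S) + H(T) - H(S,T)
  = 0.6500 + 0.6500 - 1.2516
  = 0.0484 bits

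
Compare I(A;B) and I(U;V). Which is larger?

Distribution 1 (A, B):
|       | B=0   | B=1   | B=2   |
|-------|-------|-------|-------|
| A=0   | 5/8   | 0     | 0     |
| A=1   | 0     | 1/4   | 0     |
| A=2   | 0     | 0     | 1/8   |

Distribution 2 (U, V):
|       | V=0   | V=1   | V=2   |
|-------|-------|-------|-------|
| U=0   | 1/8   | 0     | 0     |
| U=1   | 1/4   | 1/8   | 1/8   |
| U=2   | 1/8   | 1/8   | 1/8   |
Distribution 1 (A, B):
Marginal P(A) (row sums):
  P(A=0) = 5/8 + 0 + 0 = 5/8
  P(A=1) = 0 + 1/4 + 0 = 1/4
  P(A=2) = 0 + 0 + 1/8 = 1/8
Marginal P(B) (column sums):
  P(B=0) = 5/8 + 0 + 0 = 5/8
  P(B=1) = 0 + 1/4 + 0 = 1/4
  P(B=2) = 0 + 0 + 1/8 = 1/8

H(A) = -[(5/8)·log₂(5/8) + (1/4)·log₂(1/4) + (1/8)·log₂(1/8)]
  = 0.4238 + 0.5000 + 0.3750
  = 1.2988 bits
H(B) = -[(5/8)·log₂(5/8) + (1/4)·log₂(1/4) + (1/8)·log₂(1/8)]
  = 0.4238 + 0.5000 + 0.3750
  = 1.2988 bits
H(A,B) = -[(5/8)·log₂(5/8) + (1/4)·log₂(1/4) + (1/8)·log₂(1/8)]
  = 0.4238 + 0.5000 + 0.3750
  = 1.2988 bits

I(A;B) = H(A) + H(B) - H(A,B)
  = 1.2988 + 1.2988 - 1.2988
  = 1.2988 bits

Distribution 2 (U, V):
Marginal P(U) (row sums):
  P(U=0) = 1/8 + 0 + 0 = 1/8
  P(U=1) = 1/4 + 1/8 + 1/8 = 1/2
  P(U=2) = 1/8 + 1/8 + 1/8 = 3/8
Marginal P(V) (column sums):
  P(V=0) = 1/8 + 1/4 + 1/8 = 1/2
  P(V=1) = 0 + 1/8 + 1/8 = 1/4
  P(V=2) = 0 + 1/8 + 1/8 = 1/4

H(U) = -[(1/8)·log₂(1/8) + (1/2)·log₂(1/2) + (3/8)·log₂(3/8)]
  = 0.3750 + 0.5000 + 0.5306
  = 1.4056 bits
H(V) = -[(1/2)·log₂(1/2) + (1/4)·log₂(1/4) + (1/4)·log₂(1/4)]
  = 0.5000 + 0.5000 + 0.5000
  = 1.5000 bits
H(U,V) = -[(1/8)·log₂(1/8) + (1/4)·log₂(1/4) + (1/8)·log₂(1/8) + (1/8)·log₂(1/8) + (1/8)·log₂(1/8) + (1/8)·log₂(1/8) + (1/8)·log₂(1/8)]
  = 0.3750 + 0.5000 + 0.3750 + 0.3750 + 0.3750 + 0.3750 + 0.3750
  = 2.7500 bits

I(U;V) = H(U) + H(V) - H(U,V)
  = 1.4056 + 1.5000 - 2.7500
  = 0.1556 bits

I(A;B) = 1.2988 bits > I(U;V) = 0.1556 bits, so (A, B) has the higher mutual information (stronger dependence).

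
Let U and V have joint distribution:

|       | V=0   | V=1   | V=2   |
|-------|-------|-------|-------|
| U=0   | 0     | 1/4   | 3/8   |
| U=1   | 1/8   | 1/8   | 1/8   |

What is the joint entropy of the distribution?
H(U,V) = -Σ P(U,V) log₂ P(U,V), summed over the non-zero cells:
H(U,V) = -[(1/4)·log₂(1/4) + (3/8)·log₂(3/8) + (1/8)·log₂(1/8) + (1/8)·log₂(1/8) + (1/8)·log₂(1/8)]
  = 0.5000 + 0.5306 + 0.3750 + 0.3750 + 0.3750
  = 2.1556 bits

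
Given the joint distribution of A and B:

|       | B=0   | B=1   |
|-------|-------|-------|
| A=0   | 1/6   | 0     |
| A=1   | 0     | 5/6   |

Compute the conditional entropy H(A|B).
Marginal P(B) (column sums):
  P(B=0) = 1/6 + 0 = 1/6
  P(B=1) = 0 + 5/6 = 5/6

H(A|B) = -Σ P(A,B)·log₂ P(A|B), where P(A|B) = P(A,B) / P(B)
  (cells with P(A,B) = 0 contribute 0)
  (A=0,B=0): P(A|B) = (1/6)/(1/6) = 1;  -(1/6)·log₂(1) = 0.0000
  (A=1,B=1): P(A|B) = (5/6)/(5/6) = 1;  -(5/6)·log₂(1) = 0.0000
H(A|B) = 0.0000 + 0.0000
  = 0.0000 bits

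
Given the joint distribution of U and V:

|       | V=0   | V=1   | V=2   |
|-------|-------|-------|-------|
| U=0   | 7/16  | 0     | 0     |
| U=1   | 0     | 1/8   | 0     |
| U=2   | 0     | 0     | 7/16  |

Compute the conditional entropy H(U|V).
Marginal P(V) (column sums):
  P(V=0) = 7/16 + 0 + 0 = 7/16
  P(V=1) = 0 + 1/8 + 0 = 1/8
  P(V=2) = 0 + 0 + 7/16 = 7/16

H(U|V) = -Σ P(U,V)·log₂ P(U|V), where P(U|V) = P(U,V) / P(V)
  (cells with P(U,V) = 0 contribute 0)
  (U=0,V=0): P(U|V) = (7/16)/(7/16) = 1;  -(7/16)·log₂(1) = 0.0000
  (U=1,V=1): P(U|V) = (1/8)/(1/8) = 1;  -(1/8)·log₂(1) = 0.0000
  (U=2,V=2): P(U|V) = (7/16)/(7/16) = 1;  -(7/16)·log₂(1) = 0.0000
H(U|V) = 0.0000 + 0.0000 + 0.0000
  = 0.0000 bits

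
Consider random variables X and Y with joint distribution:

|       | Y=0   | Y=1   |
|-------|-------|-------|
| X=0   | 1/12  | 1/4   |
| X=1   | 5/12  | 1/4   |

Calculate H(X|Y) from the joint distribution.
Marginal P(Y) (column sums):
  P(Y=0) = 1/12 + 5/12 = 1/2
  P(Y=1) = 1/4 + 1/4 = 1/2

H(X|Y) = -Σ P(X,Y)·log₂ P(X|Y), where P(X|Y) = P(X,Y) / P(Y)
  (X=0,Y=0): P(X|Y) = (1/12)/(1/2) = 1/6;  -(1/12)·log₂(1/6) = 0.2154
  (X=0,Y=1): P(X|Y) = (1/4)/(1/2) = 1/2;  -(1/4)·log₂(1/2) = 0.2500
  (X=1,Y=0): P(X|Y) = (5/12)/(1/2) = 5/6;  -(5/12)·log₂(5/6) = 0.1096
  (X=1,Y=1): P(X|Y) = (1/4)/(1/2) = 1/2;  -(1/4)·log₂(1/2) = 0.2500
H(X|Y) = 0.2154 + 0.2500 + 0.1096 + 0.2500
  = 0.8250 bits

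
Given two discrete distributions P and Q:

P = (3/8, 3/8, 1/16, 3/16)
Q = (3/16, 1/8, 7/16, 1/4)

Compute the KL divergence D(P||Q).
D(P||Q) = Σ P(i) log₂(P(i)/Q(i))
  i=0: (3/8) × log₂((3/8)/(3/16)) = (3/8) × log₂(2) = 0.3750
  i=1: (3/8) × log₂((3/8)/(1/8)) = (3/8) × log₂(3) = 0.5944
  i=2: (1/16) × log₂((1/16)/(7/16)) = (1/16) × log₂(1/7) = -0.1755
  i=3: (3/16) × log₂((3/16)/(1/4)) = (3/16) × log₂(3/4) = -0.0778
D(P||Q) = 0.3750 + 0.5944 - 0.1755 - 0.0778
  = 0.7161 bits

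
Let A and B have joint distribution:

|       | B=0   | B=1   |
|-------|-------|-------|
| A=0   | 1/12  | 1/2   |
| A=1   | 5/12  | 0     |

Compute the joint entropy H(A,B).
H(A,B) = -Σ P(A,B) log₂ P(A,B), summed over the non-zero cells:
H(A,B) = -[(1/12)·log₂(1/12) + (1/2)·log₂(1/2) + (5/12)·log₂(5/12)]
  = 0.2987 + 0.5000 + 0.5263
  = 1.3250 bits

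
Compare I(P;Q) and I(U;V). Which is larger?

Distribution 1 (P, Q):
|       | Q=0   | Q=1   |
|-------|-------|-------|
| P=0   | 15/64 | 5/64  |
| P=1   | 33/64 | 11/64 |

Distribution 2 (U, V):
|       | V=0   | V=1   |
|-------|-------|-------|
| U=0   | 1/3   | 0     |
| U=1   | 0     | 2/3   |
Distribution 1 (P, Q):
Marginal P(P) (row sums):
  P(P=0) = 15/64 + 5/64 = 5/16
  P(P=1) = 33/64 + 11/64 = 11/16
Marginal P(Q) (column sums):
  P(Q=0) = 15/64 + 33/64 = 3/4
  P(Q=1) = 5/64 + 11/64 = 1/4

H(P) = -[(5/16)·log₂(5/16) + (11/16)·log₂(11/16)]
  = 0.5244 + 0.3716
  = 0.8960 bits
H(Q) = -[(3/4)·log₂(3/4) + (1/4)·log₂(1/4)]
  = 0.3113 + 0.5000
  = 0.8113 bits
H(P,Q) = -[(15/64)·log₂(15/64) + (5/64)·log₂(5/64) + (33/64)·log₂(33/64) + (11/64)·log₂(11/64)]
  = 0.4906 + 0.2873 + 0.4927 + 0.4367
  = 1.7073 bits

I(P;Q) = H(P) + H(Q) - H(P,Q)
  = 0.8960 + 0.8113 - 1.7073
  = 0.0000 bits

Distribution 2 (U, V):
Marginal P(U) (row sums):
  P(U=0) = 1/3 + 0 = 1/3
  P(U=1) = 0 + 2/3 = 2/3
Marginal P(V) (column sums):
  P(V=0) = 1/3 + 0 = 1/3
  P(V=1) = 0 + 2/3 = 2/3

H(U) = -[(1/3)·log₂(1/3) + (2/3)·log₂(2/3)]
  = 0.5283 + 0.3900
  = 0.9183 bits
H(V) = -[(1/3)·log₂(1/3) + (2/3)·log₂(2/3)]
  = 0.5283 + 0.3900
  = 0.9183 bits
H(U,V) = -[(1/3)·log₂(1/3) + (2/3)·log₂(2/3)]
  = 0.5283 + 0.3900
  = 0.9183 bits

I(U;V) = H(U) + H(V) - H(U,V)
  = 0.9183 + 0.9183 - 0.9183
  = 0.9183 bits

I(U;V) = 0.9183 bits > I(P;Q) = 0.0000 bits, so (U, V) has the higher mutual information (stronger dependence).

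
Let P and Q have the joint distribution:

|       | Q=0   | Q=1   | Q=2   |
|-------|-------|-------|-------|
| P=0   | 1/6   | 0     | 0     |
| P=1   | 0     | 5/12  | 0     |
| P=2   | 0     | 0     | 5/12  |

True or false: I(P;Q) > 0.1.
Marginal P(P) (row sums):
  P(P=0) = 1/6 + 0 + 0 = 1/6
  P(P=1) = 0 + 5/12 + 0 = 5/12
  P(P=2) = 0 + 0 + 5/12 = 5/12
Marginal P(Q) (column sums):
  P(Q=0) = 1/6 + 0 + 0 = 1/6
  P(Q=1) = 0 + 5/12 + 0 = 5/12
  P(Q=2) = 0 + 0 + 5/12 = 5/12

H(P) = -[(1/6)·log₂(1/6) + (5/12)·log₂(5/12) + (5/12)·log₂(5/12)]
  = 0.4308 + 0.5263 + 0.5263
  = 1.4834 bits
H(Q) = -[(1/6)·log₂(1/6) + (5/12)·log₂(5/12) + (5/12)·log₂(5/12)]
  = 0.4308 + 0.5263 + 0.5263
  = 1.4834 bits
H(P,Q) = -[(1/6)·log₂(1/6) + (5/12)·log₂(5/12) + (5/12)·log₂(5/12)]
  = 0.4308 + 0.5263 + 0.5263
  = 1.4834 bits

I(P;Q) = H(P) + H(Q) - H(P,Q)
  = 1.4834 + 1.4834 - 1.4834
  = 1.4834 bits

True. I(P;Q) = 1.4834 bits, which is > 0.1 bits.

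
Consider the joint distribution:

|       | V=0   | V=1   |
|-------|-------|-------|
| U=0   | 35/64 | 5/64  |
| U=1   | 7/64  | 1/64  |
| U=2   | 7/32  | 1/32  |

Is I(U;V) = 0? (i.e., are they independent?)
Marginal P(U) (row sums):
  P(U=0) = 35/64 + 5/64 = 5/8
  P(U=1) = 7/64 + 1/64 = 1/8
  P(U=2) = 7/32 + 1/32 = 1/4
Marginal P(V) (column sums):
  P(V=0) = 35/64 + 7/64 + 7/32 = 7/8
  P(V=1) = 5/64 + 1/64 + 1/32 = 1/8

U and V are independent iff P(U=i,V=j) = P(U=i)·P(V=j) for every cell.
  P(U=0)·P(V=0) = 5/8 × 7/8 = 35/64 = P(U=0,V=0) ✓
  P(U=0)·P(V=1) = 5/8 × 1/8 = 5/64 = P(U=0,V=1) ✓
  P(U=1)·P(V=0) = 1/8 × 7/8 = 7/64 = P(U=1,V=0) ✓
  P(U=1)·P(V=1) = 1/8 × 1/8 = 1/64 = P(U=1,V=1) ✓
  P(U=2)·P(V=0) = 1/4 × 7/8 = 7/32 = P(U=2,V=0) ✓
  P(U=2)·P(V=1) = 1/4 × 1/8 = 1/32 = P(U=2,V=1) ✓

Yes, U and V are independent: every cell factors, so I(U;V) = 0 bits.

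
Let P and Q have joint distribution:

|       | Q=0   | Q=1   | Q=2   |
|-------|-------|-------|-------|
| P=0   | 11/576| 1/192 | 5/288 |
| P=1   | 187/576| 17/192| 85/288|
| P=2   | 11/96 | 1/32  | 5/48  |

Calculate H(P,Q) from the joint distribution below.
H(P,Q) = -Σ P(P,Q) log₂ P(P,Q), summed over the non-zero cells:
H(P,Q) = -[(11/576)·log₂(11/576) + (1/192)·log₂(1/192) + (5/288)·log₂(5/288) + (187/576)·log₂(187/576) + (17/192)·log₂(17/192) + (85/288)·log₂(85/288) + (11/96)·log₂(11/96) + (1/32)·log₂(1/32) + (5/48)·log₂(5/48)]
  = 0.1091 + 0.0395 + 0.1015 + 0.5269 + 0.3097 + 0.5196 + 0.3581 + 0.1563 + 0.3399
  = 2.4606 bits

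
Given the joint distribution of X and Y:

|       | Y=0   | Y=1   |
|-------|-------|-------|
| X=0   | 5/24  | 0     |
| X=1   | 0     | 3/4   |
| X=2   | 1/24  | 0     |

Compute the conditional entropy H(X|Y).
Marginal P(Y) (column sums):
  P(Y=0) = 5/24 + 0 + 1/24 = 1/4
  P(Y=1) = 0 + 3/4 + 0 = 3/4

H(X|Y) = -Σ P(X,Y)·log₂ P(X|Y), where P(X|Y) = P(X,Y) / P(Y)
  (cells with P(X,Y) = 0 contribute 0)
  (X=0,Y=0): P(X|Y) = (5/24)/(1/4) = 5/6;  -(5/24)·log₂(5/6) = 0.0548
  (X=1,Y=1): P(X|Y) = (3/4)/(3/4) = 1;  -(3/4)·log₂(1) = 0.0000
  (X=2,Y=0): P(X|Y) = (1/24)/(1/4) = 1/6;  -(1/24)·log₂(1/6) = 0.1077
H(X|Y) = 0.0548 + 0.0000 + 0.1077
  = 0.1625 bits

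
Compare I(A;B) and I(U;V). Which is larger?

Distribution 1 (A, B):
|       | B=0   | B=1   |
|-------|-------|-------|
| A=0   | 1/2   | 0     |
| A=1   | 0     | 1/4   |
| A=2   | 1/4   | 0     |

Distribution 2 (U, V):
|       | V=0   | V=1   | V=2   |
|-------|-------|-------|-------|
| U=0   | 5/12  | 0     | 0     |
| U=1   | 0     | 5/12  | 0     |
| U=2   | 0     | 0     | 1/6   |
Distribution 1 (A, B):
Marginal P(A) (row sums):
  P(A=0) = 1/2 + 0 = 1/2
  P(A=1) = 0 + 1/4 = 1/4
  P(A=2) = 1/4 + 0 = 1/4
Marginal P(B) (column sums):
  P(B=0) = 1/2 + 0 + 1/4 = 3/4
  P(B=1) = 0 + 1/4 + 0 = 1/4

H(A) = -[(1/2)·log₂(1/2) + (1/4)·log₂(1/4) + (1/4)·log₂(1/4)]
  = 0.5000 + 0.5000 + 0.5000
  = 1.5000 bits
H(B) = -[(3/4)·log₂(3/4) + (1/4)·log₂(1/4)]
  = 0.3113 + 0.5000
  = 0.8113 bits
H(A,B) = -[(1/2)·log₂(1/2) + (1/4)·log₂(1/4) + (1/4)·log₂(1/4)]
  = 0.5000 + 0.5000 + 0.5000
  = 1.5000 bits

I(A;B) = H(A) + H(B) - H(A,B)
  = 1.5000 + 0.8113 - 1.5000
  = 0.8113 bits

Distribution 2 (U, V):
Marginal P(U) (row sums):
  P(U=0) = 5/12 + 0 + 0 = 5/12
  P(U=1) = 0 + 5/12 + 0 = 5/12
  P(U=2) = 0 + 0 + 1/6 = 1/6
Marginal P(V) (column sums):
  P(V=0) = 5/12 + 0 + 0 = 5/12
  P(V=1) = 0 + 5/12 + 0 = 5/12
  P(V=2) = 0 + 0 + 1/6 = 1/6

H(U) = -[(5/12)·log₂(5/12) + (5/12)·log₂(5/12) + (1/6)·log₂(1/6)]
  = 0.5263 + 0.5263 + 0.4308
  = 1.4834 bits
H(V) = -[(5/12)·log₂(5/12) + (5/12)·log₂(5/12) + (1/6)·log₂(1/6)]
  = 0.5263 + 0.5263 + 0.4308
  = 1.4834 bits
H(U,V) = -[(5/12)·log₂(5/12) + (5/12)·log₂(5/12) + (1/6)·log₂(1/6)]
  = 0.5263 + 0.5263 + 0.4308
  = 1.4834 bits

I(U;V) = H(U) + H(V) - H(U,V)
  = 1.4834 + 1.4834 - 1.4834
  = 1.4834 bits

I(U;V) = 1.4834 bits > I(A;B) = 0.8113 bits, so (U, V) has the higher mutual information (stronger dependence).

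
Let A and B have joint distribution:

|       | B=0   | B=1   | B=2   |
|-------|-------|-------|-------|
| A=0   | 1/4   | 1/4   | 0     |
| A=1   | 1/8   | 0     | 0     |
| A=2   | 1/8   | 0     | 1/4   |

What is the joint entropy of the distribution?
H(A,B) = -Σ P(A,B) log₂ P(A,B), summed over the non-zero cells:
H(A,B) = -[(1/4)·log₂(1/4) + (1/4)·log₂(1/4) + (1/8)·log₂(1/8) + (1/8)·log₂(1/8) + (1/4)·log₂(1/4)]
  = 0.5000 + 0.5000 + 0.3750 + 0.3750 + 0.5000
  = 2.2500 bits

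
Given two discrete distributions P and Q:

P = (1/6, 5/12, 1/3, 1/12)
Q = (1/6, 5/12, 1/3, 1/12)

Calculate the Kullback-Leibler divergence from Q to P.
D(P||Q) = Σ P(i) log₂(P(i)/Q(i))
  i=0: (1/6) × log₂((1/6)/(1/6)) = (1/6) × log₂(1) = 0.0000
  i=1: (5/12) × log₂((5/12)/(5/12)) = (5/12) × log₂(1) = 0.0000
  i=2: (1/3) × log₂((1/3)/(1/3)) = (1/3) × log₂(1) = 0.0000
  i=3: (1/12) × log₂((1/12)/(1/12)) = (1/12) × log₂(1) = 0.0000
D(P||Q) = 0.0000 + 0.0000 + 0.0000 + 0.0000
  = 0.0000 bits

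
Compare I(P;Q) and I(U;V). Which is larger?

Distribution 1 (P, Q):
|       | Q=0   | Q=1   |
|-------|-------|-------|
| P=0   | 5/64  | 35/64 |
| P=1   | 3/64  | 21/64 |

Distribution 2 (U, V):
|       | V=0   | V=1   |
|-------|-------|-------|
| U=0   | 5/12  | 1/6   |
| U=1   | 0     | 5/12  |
Distribution 1 (P, Q):
Marginal P(P) (row sums):
  P(P=0) = 5/64 + 35/64 = 5/8
  P(P=1) = 3/64 + 21/64 = 3/8
Marginal P(Q) (column sums):
  P(Q=0) = 5/64 + 3/64 = 1/8
  P(Q=1) = 35/64 + 21/64 = 7/8

H(P) = -[(5/8)·log₂(5/8) + (3/8)·log₂(3/8)]
  = 0.4238 + 0.5306
  = 0.9544 bits
H(Q) = -[(1/8)·log₂(1/8) + (7/8)·log₂(7/8)]
  = 0.3750 + 0.1686
  = 0.5436 bits
H(P,Q) = -[(5/64)·log₂(5/64) + (35/64)·log₂(35/64) + (3/64)·log₂(3/64) + (21/64)·log₂(21/64)]
  = 0.2873 + 0.4762 + 0.2070 + 0.5275
  = 1.4980 bits

I(P;Q) = H(P) + H(Q) - H(P,Q)
  = 0.9544 + 0.5436 - 1.4980
  = 0.0000 bits

Distribution 2 (U, V):
Marginal P(U) (row sums):
  P(U=0) = 5/12 + 1/6 = 7/12
  P(U=1) = 0 + 5/12 = 5/12
Marginal P(V) (column sums):
  P(V=0) = 5/12 + 0 = 5/12
  P(V=1) = 1/6 + 5/12 = 7/12

H(U) = -[(7/12)·log₂(7/12) + (5/12)·log₂(5/12)]
  = 0.4536 + 0.5263
  = 0.9799 bits
H(V) = -[(5/12)·log₂(5/12) + (7/12)·log₂(7/12)]
  = 0.5263 + 0.4536
  = 0.9799 bits
H(U,V) = -[(5/12)·log₂(5/12) + (1/6)·log₂(1/6) + (5/12)·log₂(5/12)]
  = 0.5263 + 0.4308 + 0.5263
  = 1.4834 bits

I(U;V) = H(U) + H(V) - H(U,V)
  = 0.9799 + 0.9799 - 1.4834
  = 0.4764 bits

I(U;V) = 0.4764 bits > I(P;Q) = 0.0000 bits, so (U, V) has the higher mutual information (stronger dependence).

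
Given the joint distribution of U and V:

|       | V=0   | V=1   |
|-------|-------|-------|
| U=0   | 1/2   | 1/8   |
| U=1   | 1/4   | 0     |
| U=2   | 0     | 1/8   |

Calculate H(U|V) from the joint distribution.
Marginal P(V) (column sums):
  P(V=0) = 1/2 + 1/4 + 0 = 3/4
  P(V=1) = 1/8 + 0 + 1/8 = 1/4

H(U|V) = -Σ P(U,V)·log₂ P(U|V), where P(U|V) = P(U,V) / P(V)
  (cells with P(U,V) = 0 contribute 0)
  (U=0,V=0): P(U|V) = (1/2)/(3/4) = 2/3;  -(1/2)·log₂(2/3) = 0.2925
  (U=0,V=1): P(U|V) = (1/8)/(1/4) = 1/2;  -(1/8)·log₂(1/2) = 0.1250
  (U=1,V=0): P(U|V) = (1/4)/(3/4) = 1/3;  -(1/4)·log₂(1/3) = 0.3962
  (U=2,V=1): P(U|V) = (1/8)/(1/4) = 1/2;  -(1/8)·log₂(1/2) = 0.1250
H(U|V) = 0.2925 + 0.1250 + 0.3962 + 0.1250
  = 0.9387 bits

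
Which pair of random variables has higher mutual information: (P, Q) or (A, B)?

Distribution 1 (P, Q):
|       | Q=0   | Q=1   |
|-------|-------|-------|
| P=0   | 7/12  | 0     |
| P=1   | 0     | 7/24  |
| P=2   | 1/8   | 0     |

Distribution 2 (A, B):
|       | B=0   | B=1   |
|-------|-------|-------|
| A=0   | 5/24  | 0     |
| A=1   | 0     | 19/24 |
Distribution 1 (P, Q):
Marginal P(P) (row sums):
  P(P=0) = 7/12 + 0 = 7/12
  P(P=1) = 0 + 7/24 = 7/24
  P(P=2) = 1/8 + 0 = 1/8
Marginal P(Q) (column sums):
  P(Q=0) = 7/12 + 0 + 1/8 = 17/24
  P(Q=1) = 0 + 7/24 + 0 = 7/24

H(P) = -[(7/12)·log₂(7/12) + (7/24)·log₂(7/24) + (1/8)·log₂(1/8)]
  = 0.4536 + 0.5185 + 0.3750
  = 1.3471 bits
H(Q) = -[(17/24)·log₂(17/24) + (7/24)·log₂(7/24)]
  = 0.3524 + 0.5185
  = 0.8709 bits
H(P,Q) = -[(7/12)·log₂(7/12) + (7/24)·log₂(7/24) + (1/8)·log₂(1/8)]
  = 0.4536 + 0.5185 + 0.3750
  = 1.3471 bits

I(P;Q) = H(P) + H(Q) - H(P,Q)
  = 1.3471 + 0.8709 - 1.3471
  = 0.8709 bits

Distribution 2 (A, B):
Marginal P(A) (row sums):
  P(A=0) = 5/24 + 0 = 5/24
  P(A=1) = 0 + 19/24 = 19/24
Marginal P(B) (column sums):
  P(B=0) = 5/24 + 0 = 5/24
  P(B=1) = 0 + 19/24 = 19/24

H(A) = -[(5/24)·log₂(5/24) + (19/24)·log₂(19/24)]
  = 0.4715 + 0.2668
  = 0.7383 bits
H(B) = -[(5/24)·log₂(5/24) + (19/24)·log₂(19/24)]
  = 0.4715 + 0.2668
  = 0.7383 bits
H(A,B) = -[(5/24)·log₂(5/24) + (19/24)·log₂(19/24)]
  = 0.4715 + 0.2668
  = 0.7383 bits

I(A;B) = H(A) + H(B) - H(A,B)
  = 0.7383 + 0.7383 - 0.7383
  = 0.7383 bits

I(P;Q) = 0.8709 bits > I(A;B) = 0.7383 bits, so (P, Q) has the higher mutual information (stronger dependence).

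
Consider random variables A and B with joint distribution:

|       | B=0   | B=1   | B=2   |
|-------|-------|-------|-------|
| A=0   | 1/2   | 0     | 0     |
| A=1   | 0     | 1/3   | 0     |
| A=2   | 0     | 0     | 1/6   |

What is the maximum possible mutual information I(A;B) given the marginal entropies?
The upper bound on mutual information is I(A;B) ≤ min(H(A), H(B)).

Marginal P(A) (row sums):
  P(A=0) = 1/2 + 0 + 0 = 1/2
  P(A=1) = 0 + 1/3 + 0 = 1/3
  P(A=2) = 0 + 0 + 1/6 = 1/6
Marginal P(B) (column sums):
  P(B=0) = 1/2 + 0 + 0 = 1/2
  P(B=1) = 0 + 1/3 + 0 = 1/3
  P(B=2) = 0 + 0 + 1/6 = 1/6

H(A) = -[(1/2)·log₂(1/2) + (1/3)·log₂(1/3) + (1/6)·log₂(1/6)]
  = 0.5000 + 0.5283 + 0.4308
  = 1.4591 bits
H(B) = -[(1/2)·log₂(1/2) + (1/3)·log₂(1/3) + (1/6)·log₂(1/6)]
  = 0.5000 + 0.5283 + 0.4308
  = 1.4591 bits

Maximum possible I(A;B) = min(1.4591, 1.4591) = 1.4591 bits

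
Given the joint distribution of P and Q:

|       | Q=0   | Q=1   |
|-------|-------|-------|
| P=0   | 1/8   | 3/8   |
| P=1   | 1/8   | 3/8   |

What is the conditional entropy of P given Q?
Marginal P(Q) (column sums):
  P(Q=0) = 1/8 + 1/8 = 1/4
  P(Q=1) = 3/8 + 3/8 = 3/4

H(P|Q) = -Σ P(P,Q)·log₂ P(P|Q), where P(P|Q) = P(P,Q) / P(Q)
  (P=0,Q=0): P(P|Q) = (1/8)/(1/4) = 1/2;  -(1/8)·log₂(1/2) = 0.1250
  (P=0,Q=1): P(P|Q) = (3/8)/(3/4) = 1/2;  -(3/8)·log₂(1/2) = 0.3750
  (P=1,Q=0): P(P|Q) = (1/8)/(1/4) = 1/2;  -(1/8)·log₂(1/2) = 0.1250
  (P=1,Q=1): P(P|Q) = (3/8)/(3/4) = 1/2;  -(3/8)·log₂(1/2) = 0.3750
H(P|Q) = 0.1250 + 0.3750 + 0.1250 + 0.3750
  = 1.0000 bits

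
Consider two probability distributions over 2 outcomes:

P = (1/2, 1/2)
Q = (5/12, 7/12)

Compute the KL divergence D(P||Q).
D(P||Q) = Σ P(i) log₂(P(i)/Q(i))
  i=0: (1/2) × log₂((1/2)/(5/12)) = (1/2) × log₂(6/5) = 0.1315
  i=1: (1/2) × log₂((1/2)/(7/12)) = (1/2) × log₂(6/7) = -0.1112
D(P||Q) = 0.1315 - 0.1112
  = 0.0203 bits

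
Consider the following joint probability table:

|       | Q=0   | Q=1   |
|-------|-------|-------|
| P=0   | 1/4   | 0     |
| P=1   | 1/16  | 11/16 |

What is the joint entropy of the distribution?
H(P,Q) = -Σ P(P,Q) log₂ P(P,Q), summed over the non-zero cells:
H(P,Q) = -[(1/4)·log₂(1/4) + (1/16)·log₂(1/16) + (11/16)·log₂(11/16)]
  = 0.5000 + 0.2500 + 0.3716
  = 1.1216 bits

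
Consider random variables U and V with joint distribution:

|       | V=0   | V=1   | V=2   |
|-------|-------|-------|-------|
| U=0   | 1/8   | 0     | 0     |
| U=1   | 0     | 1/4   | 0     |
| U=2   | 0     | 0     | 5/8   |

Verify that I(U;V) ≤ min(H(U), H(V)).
Marginal P(U) (row sums):
  P(U=0) = 1/8 + 0 + 0 = 1/8
  P(U=1) = 0 + 1/4 + 0 = 1/4
  P(U=2) = 0 + 0 + 5/8 = 5/8
Marginal P(V) (column sums):
  P(V=0) = 1/8 + 0 + 0 = 1/8
  P(V=1) = 0 + 1/4 + 0 = 1/4
  P(V=2) = 0 + 0 + 5/8 = 5/8

H(U) = -[(1/8)·log₂(1/8) + (1/4)·log₂(1/4) + (5/8)·log₂(5/8)]
  = 0.3750 + 0.5000 + 0.4238
  = 1.2988 bits
H(V) = -[(1/8)·log₂(1/8) + (1/4)·log₂(1/4) + (5/8)·log₂(5/8)]
  = 0.3750 + 0.5000 + 0.4238
  = 1.2988 bits
H(U,V) = -[(1/8)·log₂(1/8) + (1/4)·log₂(1/4) + (5/8)·log₂(5/8)]
  = 0.3750 + 0.5000 + 0.4238
  = 1.2988 bits

I(U;V) = H(U) + H(V) - H(U,V)
  = 1.2988 + 1.2988 - 1.2988
  = 1.2988 bits

min(H(U), H(V)) = min(1.2988, 1.2988) = 1.2988 bits
Since 1.2988 ≤ 1.2988, the bound is satisfied ✓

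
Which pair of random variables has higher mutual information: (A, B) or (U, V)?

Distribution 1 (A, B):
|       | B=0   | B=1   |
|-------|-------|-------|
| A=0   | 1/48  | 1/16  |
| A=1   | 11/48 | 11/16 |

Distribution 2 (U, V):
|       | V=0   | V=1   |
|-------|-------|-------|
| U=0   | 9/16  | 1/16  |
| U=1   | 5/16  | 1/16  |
Distribution 1 (A, B):
Marginal P(A) (row sums):
  P(A=0) = 1/48 + 1/16 = 1/12
  P(A=1) = 11/48 + 11/16 = 11/12
Marginal P(B) (column sums):
  P(B=0) = 1/48 + 11/48 = 1/4
  P(B=1) = 1/16 + 11/16 = 3/4

H(A) = -[(1/12)·log₂(1/12) + (11/12)·log₂(11/12)]
  = 0.2987 + 0.1151
  = 0.4138 bits
H(B) = -[(1/4)·log₂(1/4) + (3/4)·log₂(3/4)]
  = 0.5000 + 0.3113
  = 0.8113 bits
H(A,B) = -[(1/48)·log₂(1/48) + (1/16)·log₂(1/16) + (11/48)·log₂(11/48) + (11/16)·log₂(11/16)]
  = 0.1164 + 0.2500 + 0.4871 + 0.3716
  = 1.2251 bits

I(A;B) = H(A) + H(B) - H(A,B)
  = 0.4138 + 0.8113 - 1.2251
  = 0.0000 bits

Distribution 2 (U, V):
Marginal P(U) (row sums):
  P(U=0) = 9/16 + 1/16 = 5/8
  P(U=1) = 5/16 + 1/16 = 3/8
Marginal P(V) (column sums):
  P(V=0) = 9/16 + 5/16 = 7/8
  P(V=1) = 1/16 + 1/16 = 1/8

H(U) = -[(5/8)·log₂(5/8) + (3/8)·log₂(3/8)]
  = 0.4238 + 0.5306
  = 0.9544 bits
H(V) = -[(7/8)·log₂(7/8) + (1/8)·log₂(1/8)]
  = 0.1686 + 0.3750
  = 0.5436 bits
H(U,V) = -[(9/16)·log₂(9/16) + (1/16)·log₂(1/16) + (5/16)·log₂(5/16) + (1/16)·log₂(1/16)]
  = 0.4669 + 0.2500 + 0.5244 + 0.2500
  = 1.4913 bits

I(U;V) = H(U) + H(V) - H(U,V)
  = 0.9544 + 0.5436 - 1.4913
  = 0.0067 bits

I(U;V) = 0.0067 bits > I(A;B) = 0.0000 bits, so (U, V) has the higher mutual information (stronger dependence).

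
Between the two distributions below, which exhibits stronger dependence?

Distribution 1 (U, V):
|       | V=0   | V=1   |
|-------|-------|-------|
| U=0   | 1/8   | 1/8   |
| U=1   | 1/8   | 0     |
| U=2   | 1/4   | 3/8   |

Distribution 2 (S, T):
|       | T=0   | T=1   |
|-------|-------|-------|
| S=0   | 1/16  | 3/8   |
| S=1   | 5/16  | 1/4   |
Distribution 1 (U, V):
Marginal P(U) (row sums):
  P(U=0) = 1/8 + 1/8 = 1/4
  P(U=1) = 1/8 + 0 = 1/8
  P(U=2) = 1/4 + 3/8 = 5/8
Marginal P(V) (column sums):
  P(V=0) = 1/8 + 1/8 + 1/4 = 1/2
  P(V=1) = 1/8 + 0 + 3/8 = 1/2

H(U) = -[(1/4)·log₂(1/4) + (1/8)·log₂(1/8) + (5/8)·log₂(5/8)]
  = 0.5000 + 0.3750 + 0.4238
  = 1.2988 bits
H(V) = -[(1/2)·log₂(1/2) + (1/2)·log₂(1/2)]
  = 0.5000 + 0.5000
  = 1.0000 bits
H(U,V) = -[(1/8)·log₂(1/8) + (1/8)·log₂(1/8) + (1/8)·log₂(1/8) + (1/4)·log₂(1/4) + (3/8)·log₂(3/8)]
  = 0.3750 + 0.3750 + 0.3750 + 0.5000 + 0.5306
  = 2.1556 bits

I(U;V) = H(U) + H(V) - H(U,V)
  = 1.2988 + 1.0000 - 2.1556
  = 0.1432 bits

Distribution 2 (S, T):
Marginal P(S) (row sums):
  P(S=0) = 1/16 + 3/8 = 7/16
  P(S=1) = 5/16 + 1/4 = 9/16
Marginal P(T) (column sums):
  P(T=0) = 1/16 + 5/16 = 3/8
  P(T=1) = 3/8 + 1/4 = 5/8

H(S) = -[(7/16)·log₂(7/16) + (9/16)·log₂(9/16)]
  = 0.5218 + 0.4669
  = 0.9887 bits
H(T) = -[(3/8)·log₂(3/8) + (5/8)·log₂(5/8)]
  = 0.5306 + 0.4238
  = 0.9544 bits
H(S,T) = -[(1/16)·log₂(1/16) + (3/8)·log₂(3/8) + (5/16)·log₂(5/16) + (1/4)·log₂(1/4)]
  = 0.2500 + 0.5306 + 0.5244 + 0.5000
  = 1.8050 bits

I(S;T) = H(S) + H(T) - H(S,T)
  = 0.9887 + 0.9544 - 1.8050
  = 0.1381 bits

I(U;V) = 0.1432 bits > I(S;T) = 0.1381 bits, so (U, V) has the higher mutual information (stronger dependence).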